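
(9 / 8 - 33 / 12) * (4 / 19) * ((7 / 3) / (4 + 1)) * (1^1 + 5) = -91 / 95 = -0.96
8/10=4/5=0.80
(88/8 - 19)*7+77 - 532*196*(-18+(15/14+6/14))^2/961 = -28367871/961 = -29519.12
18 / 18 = 1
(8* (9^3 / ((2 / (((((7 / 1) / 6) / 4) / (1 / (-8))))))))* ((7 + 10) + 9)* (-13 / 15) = 766584 / 5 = 153316.80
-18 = -18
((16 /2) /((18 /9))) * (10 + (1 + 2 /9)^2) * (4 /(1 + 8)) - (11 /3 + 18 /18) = 11494 /729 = 15.77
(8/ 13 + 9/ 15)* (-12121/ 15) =-957559/ 975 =-982.11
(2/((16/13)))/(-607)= -13/4856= -0.00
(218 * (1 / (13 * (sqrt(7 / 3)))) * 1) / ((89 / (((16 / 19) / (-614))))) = -1744 * sqrt(21) / 47241467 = -0.00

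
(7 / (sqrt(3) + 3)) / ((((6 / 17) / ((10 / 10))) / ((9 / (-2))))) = -357 / 8 + 119 * sqrt(3) / 8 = -18.86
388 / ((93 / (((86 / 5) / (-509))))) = -33368 / 236685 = -0.14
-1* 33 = -33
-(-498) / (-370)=-1.35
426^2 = 181476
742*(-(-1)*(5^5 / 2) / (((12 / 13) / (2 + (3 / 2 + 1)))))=45215625 / 8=5651953.12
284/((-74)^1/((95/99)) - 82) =-6745/3779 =-1.78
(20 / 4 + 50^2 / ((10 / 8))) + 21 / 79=158416 / 79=2005.27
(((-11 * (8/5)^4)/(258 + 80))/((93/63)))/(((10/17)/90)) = -22.11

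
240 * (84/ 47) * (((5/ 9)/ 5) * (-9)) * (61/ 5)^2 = -15003072/ 235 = -63842.86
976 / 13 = 75.08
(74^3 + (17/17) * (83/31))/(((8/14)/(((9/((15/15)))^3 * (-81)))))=-5192425926261/124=-41874402631.14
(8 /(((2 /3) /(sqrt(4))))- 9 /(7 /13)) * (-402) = -20502 /7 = -2928.86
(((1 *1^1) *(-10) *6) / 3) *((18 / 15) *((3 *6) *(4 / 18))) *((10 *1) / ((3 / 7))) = -2240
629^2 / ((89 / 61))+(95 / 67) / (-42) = 67913351759 / 250446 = 271169.64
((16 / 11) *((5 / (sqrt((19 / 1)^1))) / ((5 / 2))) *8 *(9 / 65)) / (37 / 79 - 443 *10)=-182016 *sqrt(19) / 4753839805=-0.00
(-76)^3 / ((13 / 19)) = -8340544 / 13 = -641580.31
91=91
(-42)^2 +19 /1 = 1783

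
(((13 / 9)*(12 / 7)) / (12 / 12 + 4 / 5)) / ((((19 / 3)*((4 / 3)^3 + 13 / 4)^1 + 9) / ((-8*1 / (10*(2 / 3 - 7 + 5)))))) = 1872 / 101143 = 0.02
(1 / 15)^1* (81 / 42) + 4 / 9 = 361 / 630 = 0.57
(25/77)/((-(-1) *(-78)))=-25/6006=-0.00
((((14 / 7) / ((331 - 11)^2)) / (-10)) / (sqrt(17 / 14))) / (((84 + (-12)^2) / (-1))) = sqrt(238) / 1984512000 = 0.00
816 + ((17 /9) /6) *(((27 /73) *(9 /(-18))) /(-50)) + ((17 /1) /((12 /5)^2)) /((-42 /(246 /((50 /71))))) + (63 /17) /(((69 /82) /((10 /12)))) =1143839476219 /1438567200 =795.12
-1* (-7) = 7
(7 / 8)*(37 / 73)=259 / 584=0.44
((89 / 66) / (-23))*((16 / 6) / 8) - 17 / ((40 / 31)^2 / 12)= -111615847 / 910800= -122.55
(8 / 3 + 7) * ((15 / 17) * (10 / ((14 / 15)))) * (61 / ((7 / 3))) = 1990125 / 833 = 2389.11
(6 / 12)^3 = 1 / 8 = 0.12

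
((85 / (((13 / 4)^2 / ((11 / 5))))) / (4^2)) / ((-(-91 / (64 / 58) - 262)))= 5984 / 1862887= 0.00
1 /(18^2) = 1 /324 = 0.00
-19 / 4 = -4.75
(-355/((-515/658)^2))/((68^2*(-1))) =7685111/61320020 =0.13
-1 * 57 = -57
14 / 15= 0.93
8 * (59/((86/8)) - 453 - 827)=-438432/43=-10196.09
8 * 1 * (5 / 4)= 10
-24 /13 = -1.85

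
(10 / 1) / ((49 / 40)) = 400 / 49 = 8.16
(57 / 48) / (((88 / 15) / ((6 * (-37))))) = -31635 / 704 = -44.94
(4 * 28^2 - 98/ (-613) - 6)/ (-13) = -1918788/ 7969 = -240.78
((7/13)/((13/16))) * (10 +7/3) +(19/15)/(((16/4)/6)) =51073/5070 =10.07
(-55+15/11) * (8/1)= -4720/11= -429.09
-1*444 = -444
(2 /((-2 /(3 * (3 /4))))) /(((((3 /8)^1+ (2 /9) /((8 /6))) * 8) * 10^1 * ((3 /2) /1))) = -9 /260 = -0.03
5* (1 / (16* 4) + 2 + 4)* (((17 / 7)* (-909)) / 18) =-472175 / 128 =-3688.87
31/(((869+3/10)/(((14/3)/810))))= 434/2112399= 0.00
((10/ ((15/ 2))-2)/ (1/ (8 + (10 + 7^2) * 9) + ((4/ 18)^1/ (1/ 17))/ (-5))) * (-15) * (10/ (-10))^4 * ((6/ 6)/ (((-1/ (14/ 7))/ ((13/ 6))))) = 1051050/ 18281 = 57.49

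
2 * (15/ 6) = 5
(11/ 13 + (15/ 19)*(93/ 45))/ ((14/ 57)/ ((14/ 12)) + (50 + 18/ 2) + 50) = 612/ 26975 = 0.02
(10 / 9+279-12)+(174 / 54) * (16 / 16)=814 / 3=271.33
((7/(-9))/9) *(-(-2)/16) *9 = -7/72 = -0.10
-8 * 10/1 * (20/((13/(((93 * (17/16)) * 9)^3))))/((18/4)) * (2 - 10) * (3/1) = 24007221091575/52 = 461677328684.13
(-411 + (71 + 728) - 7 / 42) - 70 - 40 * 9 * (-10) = 23507 / 6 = 3917.83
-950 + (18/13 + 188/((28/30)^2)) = -732.80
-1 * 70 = -70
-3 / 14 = -0.21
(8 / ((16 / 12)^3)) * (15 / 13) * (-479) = -193995 / 104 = -1865.34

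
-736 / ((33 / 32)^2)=-753664 / 1089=-692.07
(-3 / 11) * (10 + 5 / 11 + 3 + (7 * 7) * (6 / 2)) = -5295 / 121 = -43.76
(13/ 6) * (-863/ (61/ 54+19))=-92.89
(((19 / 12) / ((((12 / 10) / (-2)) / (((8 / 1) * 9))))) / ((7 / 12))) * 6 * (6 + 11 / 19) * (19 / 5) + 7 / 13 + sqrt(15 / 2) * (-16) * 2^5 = -4445951 / 91 - 256 * sqrt(30) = -50258.77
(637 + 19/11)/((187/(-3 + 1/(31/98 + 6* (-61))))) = -756060834/73716709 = -10.26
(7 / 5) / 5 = 7 / 25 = 0.28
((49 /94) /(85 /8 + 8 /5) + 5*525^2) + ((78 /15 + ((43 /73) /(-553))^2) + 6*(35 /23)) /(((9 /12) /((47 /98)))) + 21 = 96955733362455481144024 /70351824611487335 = 1378155.21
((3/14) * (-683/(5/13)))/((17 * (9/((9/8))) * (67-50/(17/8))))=-26637/413840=-0.06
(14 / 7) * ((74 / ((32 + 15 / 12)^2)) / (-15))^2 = 0.00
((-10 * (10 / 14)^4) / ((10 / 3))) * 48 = -90000 / 2401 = -37.48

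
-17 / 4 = -4.25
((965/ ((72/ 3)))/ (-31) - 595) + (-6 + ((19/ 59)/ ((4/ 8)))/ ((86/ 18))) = -1136598085/ 1887528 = -602.16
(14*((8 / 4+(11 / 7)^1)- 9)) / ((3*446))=-38 / 669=-0.06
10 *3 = 30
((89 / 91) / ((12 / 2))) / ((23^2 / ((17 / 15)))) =1513 / 4332510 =0.00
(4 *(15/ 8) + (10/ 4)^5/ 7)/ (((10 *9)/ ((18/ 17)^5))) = 6305121/ 19877998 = 0.32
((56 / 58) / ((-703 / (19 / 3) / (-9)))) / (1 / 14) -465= -497769 / 1073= -463.90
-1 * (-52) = 52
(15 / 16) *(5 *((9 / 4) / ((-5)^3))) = -27 / 320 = -0.08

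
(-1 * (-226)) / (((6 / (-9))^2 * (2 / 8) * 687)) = 678 / 229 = 2.96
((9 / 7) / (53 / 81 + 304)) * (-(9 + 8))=-12393 / 172739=-0.07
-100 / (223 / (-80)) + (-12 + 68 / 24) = 35735 / 1338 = 26.71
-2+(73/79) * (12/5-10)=-3564/395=-9.02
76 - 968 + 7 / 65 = -57973 / 65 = -891.89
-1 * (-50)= 50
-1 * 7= -7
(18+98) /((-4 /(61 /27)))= -1769 /27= -65.52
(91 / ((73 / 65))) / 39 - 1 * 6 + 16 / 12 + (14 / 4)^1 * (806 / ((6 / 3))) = 205555 / 146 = 1407.91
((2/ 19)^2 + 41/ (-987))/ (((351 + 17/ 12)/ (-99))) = 4297788/ 502274101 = 0.01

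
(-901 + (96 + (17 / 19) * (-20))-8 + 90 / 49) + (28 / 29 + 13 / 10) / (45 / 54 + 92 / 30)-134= -337816950 / 350987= -962.48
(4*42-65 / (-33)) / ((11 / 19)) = 106571 / 363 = 293.58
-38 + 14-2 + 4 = -22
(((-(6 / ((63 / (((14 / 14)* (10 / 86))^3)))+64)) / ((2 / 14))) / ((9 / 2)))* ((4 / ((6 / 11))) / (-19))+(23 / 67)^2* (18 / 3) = 21494471858030 / 549279754497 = 39.13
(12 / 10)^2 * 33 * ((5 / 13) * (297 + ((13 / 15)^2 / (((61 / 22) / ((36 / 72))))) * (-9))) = 535866408 / 99125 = 5405.97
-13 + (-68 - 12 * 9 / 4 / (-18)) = -159 / 2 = -79.50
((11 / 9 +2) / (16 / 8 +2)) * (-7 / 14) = -0.40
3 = 3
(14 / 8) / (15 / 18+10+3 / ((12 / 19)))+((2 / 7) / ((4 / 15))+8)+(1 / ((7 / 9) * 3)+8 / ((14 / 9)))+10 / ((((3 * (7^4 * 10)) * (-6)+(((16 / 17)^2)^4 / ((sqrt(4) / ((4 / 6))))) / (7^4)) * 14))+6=589976995046757321953209 / 28425564459337267402796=20.76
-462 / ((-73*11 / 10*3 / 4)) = 560 / 73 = 7.67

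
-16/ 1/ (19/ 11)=-176/ 19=-9.26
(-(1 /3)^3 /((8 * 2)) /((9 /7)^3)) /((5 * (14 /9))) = -49 /349920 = -0.00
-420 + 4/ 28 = -2939/ 7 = -419.86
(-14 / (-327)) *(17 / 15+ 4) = 1078 / 4905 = 0.22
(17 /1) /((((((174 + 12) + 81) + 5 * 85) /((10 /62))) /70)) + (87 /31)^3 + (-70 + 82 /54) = -12829984063 /278307522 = -46.10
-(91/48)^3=-753571/110592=-6.81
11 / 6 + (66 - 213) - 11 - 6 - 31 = -1159 / 6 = -193.17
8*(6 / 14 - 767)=-42928 / 7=-6132.57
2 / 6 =0.33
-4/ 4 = -1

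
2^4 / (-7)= -16 / 7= -2.29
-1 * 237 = -237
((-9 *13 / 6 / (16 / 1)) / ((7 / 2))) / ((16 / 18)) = -351 / 896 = -0.39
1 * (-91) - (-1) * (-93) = -184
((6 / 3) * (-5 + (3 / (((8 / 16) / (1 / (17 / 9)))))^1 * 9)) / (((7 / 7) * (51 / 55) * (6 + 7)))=44110 / 11271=3.91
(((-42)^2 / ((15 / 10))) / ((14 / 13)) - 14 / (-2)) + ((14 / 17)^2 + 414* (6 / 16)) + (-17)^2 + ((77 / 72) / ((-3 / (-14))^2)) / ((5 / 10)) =148928849 / 93636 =1590.51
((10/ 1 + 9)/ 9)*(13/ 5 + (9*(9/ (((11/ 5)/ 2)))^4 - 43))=56040357842/ 658845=85058.49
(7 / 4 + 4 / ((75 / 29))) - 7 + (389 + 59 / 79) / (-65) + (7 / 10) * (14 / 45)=-8763899 / 924300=-9.48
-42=-42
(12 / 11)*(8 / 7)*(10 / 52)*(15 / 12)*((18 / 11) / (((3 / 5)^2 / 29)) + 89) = 66.18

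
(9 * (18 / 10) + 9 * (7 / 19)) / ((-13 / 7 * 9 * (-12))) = 721 / 7410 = 0.10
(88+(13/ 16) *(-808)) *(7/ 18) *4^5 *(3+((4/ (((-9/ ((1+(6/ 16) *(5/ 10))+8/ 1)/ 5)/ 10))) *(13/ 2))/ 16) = 162883588/ 9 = 18098176.44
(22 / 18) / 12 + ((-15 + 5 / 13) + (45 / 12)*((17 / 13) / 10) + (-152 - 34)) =-43205 / 216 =-200.02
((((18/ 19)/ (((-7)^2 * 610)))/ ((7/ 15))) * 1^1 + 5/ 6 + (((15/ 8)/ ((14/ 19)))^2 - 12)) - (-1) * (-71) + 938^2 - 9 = 268597920972523/ 305308416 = 879759.31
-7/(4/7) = -49/4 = -12.25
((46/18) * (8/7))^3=6229504/250047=24.91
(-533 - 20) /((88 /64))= -4424 /11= -402.18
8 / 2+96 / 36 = 20 / 3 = 6.67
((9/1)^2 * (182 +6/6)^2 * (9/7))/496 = 7031.53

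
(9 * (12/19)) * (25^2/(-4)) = -16875/19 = -888.16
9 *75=675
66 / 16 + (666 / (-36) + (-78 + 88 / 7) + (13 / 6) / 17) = -227555 / 2856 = -79.68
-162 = -162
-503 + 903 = 400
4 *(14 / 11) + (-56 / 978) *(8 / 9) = 243992 / 48411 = 5.04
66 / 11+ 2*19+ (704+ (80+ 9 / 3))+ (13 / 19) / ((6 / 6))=15802 / 19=831.68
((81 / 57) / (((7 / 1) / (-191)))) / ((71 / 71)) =-5157 / 133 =-38.77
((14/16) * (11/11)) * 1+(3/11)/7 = 563/616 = 0.91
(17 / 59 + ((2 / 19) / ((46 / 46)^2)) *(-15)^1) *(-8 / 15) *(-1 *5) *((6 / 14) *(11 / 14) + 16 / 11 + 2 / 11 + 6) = -16582620 / 604219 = -27.44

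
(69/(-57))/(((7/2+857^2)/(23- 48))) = 230/5581839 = 0.00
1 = 1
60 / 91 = 0.66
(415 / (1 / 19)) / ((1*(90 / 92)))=72542 / 9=8060.22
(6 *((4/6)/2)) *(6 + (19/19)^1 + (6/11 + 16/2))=342/11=31.09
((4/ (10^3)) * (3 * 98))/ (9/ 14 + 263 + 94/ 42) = 0.00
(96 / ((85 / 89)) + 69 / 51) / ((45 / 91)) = 787969 / 3825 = 206.00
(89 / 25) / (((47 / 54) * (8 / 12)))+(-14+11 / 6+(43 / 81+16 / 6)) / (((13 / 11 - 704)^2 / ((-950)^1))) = 34998604900994 / 5688453758175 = 6.15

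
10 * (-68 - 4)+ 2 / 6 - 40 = -2279 / 3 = -759.67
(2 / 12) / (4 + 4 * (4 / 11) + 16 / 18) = 0.03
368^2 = 135424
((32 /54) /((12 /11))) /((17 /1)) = 44 /1377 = 0.03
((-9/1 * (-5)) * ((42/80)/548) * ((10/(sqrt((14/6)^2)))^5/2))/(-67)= -20503125/44077558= -0.47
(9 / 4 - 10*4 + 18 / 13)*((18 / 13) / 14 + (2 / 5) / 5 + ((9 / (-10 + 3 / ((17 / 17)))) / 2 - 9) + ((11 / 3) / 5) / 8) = 967675757 / 2839200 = 340.83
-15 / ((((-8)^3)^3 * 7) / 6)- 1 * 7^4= -1127898677203 / 469762048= -2401.00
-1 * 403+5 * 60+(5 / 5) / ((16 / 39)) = -100.56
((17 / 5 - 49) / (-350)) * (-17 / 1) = -1938 / 875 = -2.21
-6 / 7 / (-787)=6 / 5509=0.00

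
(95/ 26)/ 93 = 95/ 2418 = 0.04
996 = 996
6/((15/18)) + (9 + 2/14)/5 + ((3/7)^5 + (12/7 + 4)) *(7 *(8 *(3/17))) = 13396556/204085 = 65.64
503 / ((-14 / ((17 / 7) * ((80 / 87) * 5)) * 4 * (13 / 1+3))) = -213775 / 34104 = -6.27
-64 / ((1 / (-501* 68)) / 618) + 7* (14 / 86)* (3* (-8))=57940672872 / 43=1347457508.65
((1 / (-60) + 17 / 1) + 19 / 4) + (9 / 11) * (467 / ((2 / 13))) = 826757 / 330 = 2505.32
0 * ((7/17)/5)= 0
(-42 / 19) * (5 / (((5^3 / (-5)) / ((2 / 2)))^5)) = 42 / 37109375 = 0.00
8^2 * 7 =448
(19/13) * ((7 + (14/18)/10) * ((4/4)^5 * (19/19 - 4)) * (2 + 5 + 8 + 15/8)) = -523.69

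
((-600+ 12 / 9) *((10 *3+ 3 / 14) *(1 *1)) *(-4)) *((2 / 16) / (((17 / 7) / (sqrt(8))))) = 126618 *sqrt(2) / 17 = 10533.23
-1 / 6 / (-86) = 1 / 516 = 0.00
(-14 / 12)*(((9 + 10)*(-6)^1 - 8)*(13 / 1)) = 5551 / 3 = 1850.33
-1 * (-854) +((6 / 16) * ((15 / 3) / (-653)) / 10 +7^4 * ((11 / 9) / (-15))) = 928607387 / 1410480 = 658.36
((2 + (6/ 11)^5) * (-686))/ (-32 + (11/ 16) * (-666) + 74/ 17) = 4396613984/ 1519194083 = 2.89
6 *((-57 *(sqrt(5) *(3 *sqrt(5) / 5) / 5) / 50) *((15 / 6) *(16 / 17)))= -4104 / 425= -9.66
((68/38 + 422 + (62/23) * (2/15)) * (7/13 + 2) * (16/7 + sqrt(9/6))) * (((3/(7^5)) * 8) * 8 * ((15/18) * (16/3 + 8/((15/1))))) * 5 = 43061224448 * sqrt(6)/286441701 + 1377959182336/2005091907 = 1055.47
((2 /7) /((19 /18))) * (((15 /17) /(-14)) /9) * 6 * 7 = -180 /2261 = -0.08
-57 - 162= -219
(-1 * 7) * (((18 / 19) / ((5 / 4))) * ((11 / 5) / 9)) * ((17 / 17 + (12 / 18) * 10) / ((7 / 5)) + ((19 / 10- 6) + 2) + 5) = -77396 / 7125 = -10.86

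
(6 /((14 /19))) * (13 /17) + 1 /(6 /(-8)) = 1747 /357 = 4.89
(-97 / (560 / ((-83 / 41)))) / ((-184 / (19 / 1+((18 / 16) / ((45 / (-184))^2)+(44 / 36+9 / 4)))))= -299118803 / 3802176000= -0.08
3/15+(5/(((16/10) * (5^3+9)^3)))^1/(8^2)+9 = 56668561533/6159626240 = 9.20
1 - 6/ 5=-1/ 5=-0.20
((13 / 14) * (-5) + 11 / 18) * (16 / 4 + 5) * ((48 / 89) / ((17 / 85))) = -60960 / 623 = -97.85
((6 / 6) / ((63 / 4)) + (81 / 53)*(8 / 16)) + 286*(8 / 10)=7667267 / 33390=229.63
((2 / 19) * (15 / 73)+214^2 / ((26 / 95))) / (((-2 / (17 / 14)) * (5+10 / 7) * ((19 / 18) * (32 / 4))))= -641145514 / 342589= -1871.47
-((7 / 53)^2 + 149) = -418590 / 2809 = -149.02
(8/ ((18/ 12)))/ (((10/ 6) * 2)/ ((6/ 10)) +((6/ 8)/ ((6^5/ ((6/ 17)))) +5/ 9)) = 156672/ 179521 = 0.87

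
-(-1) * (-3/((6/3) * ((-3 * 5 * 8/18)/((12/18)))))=0.15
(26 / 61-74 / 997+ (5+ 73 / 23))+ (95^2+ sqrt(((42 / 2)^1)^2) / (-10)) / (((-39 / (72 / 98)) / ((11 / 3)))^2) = 146368709611652 / 2837930126395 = 51.58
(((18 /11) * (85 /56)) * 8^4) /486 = 43520 /2079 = 20.93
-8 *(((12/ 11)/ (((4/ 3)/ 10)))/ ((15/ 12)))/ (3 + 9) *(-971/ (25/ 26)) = 1211808/ 275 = 4406.57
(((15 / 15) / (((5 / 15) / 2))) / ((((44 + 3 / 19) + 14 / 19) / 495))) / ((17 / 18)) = 1015740 / 14501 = 70.05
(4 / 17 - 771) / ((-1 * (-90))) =-13103 / 1530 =-8.56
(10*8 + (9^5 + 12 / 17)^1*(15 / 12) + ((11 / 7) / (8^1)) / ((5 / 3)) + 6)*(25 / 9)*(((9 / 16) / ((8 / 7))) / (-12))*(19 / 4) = -39992.14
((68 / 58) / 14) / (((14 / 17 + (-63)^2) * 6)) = 289 / 82199166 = 0.00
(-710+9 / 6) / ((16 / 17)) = -24089 / 32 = -752.78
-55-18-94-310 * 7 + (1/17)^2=-675392/289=-2337.00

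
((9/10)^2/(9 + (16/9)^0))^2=6561/1000000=0.01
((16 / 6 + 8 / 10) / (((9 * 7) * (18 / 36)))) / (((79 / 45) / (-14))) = -208 / 237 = -0.88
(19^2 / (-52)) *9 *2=-3249 / 26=-124.96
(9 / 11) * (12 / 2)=54 / 11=4.91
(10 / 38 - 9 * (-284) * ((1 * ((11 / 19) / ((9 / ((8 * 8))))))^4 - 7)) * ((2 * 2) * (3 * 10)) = 2722424623901240 / 31668003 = 85967676.08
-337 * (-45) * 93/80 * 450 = 63465525/8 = 7933190.62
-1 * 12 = -12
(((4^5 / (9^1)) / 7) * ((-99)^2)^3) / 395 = 107119519220736 / 2765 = 38741236607.86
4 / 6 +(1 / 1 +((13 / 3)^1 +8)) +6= 20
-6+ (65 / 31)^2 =-1541 / 961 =-1.60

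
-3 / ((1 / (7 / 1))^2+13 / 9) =-1323 / 646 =-2.05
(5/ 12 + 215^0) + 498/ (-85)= -4531/ 1020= -4.44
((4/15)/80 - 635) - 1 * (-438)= -59099/300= -197.00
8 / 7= 1.14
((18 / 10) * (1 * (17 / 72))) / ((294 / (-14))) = -17 / 840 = -0.02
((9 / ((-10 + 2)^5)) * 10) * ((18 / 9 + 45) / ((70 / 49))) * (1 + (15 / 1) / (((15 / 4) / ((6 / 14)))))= -8037 / 32768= -0.25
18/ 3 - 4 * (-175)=706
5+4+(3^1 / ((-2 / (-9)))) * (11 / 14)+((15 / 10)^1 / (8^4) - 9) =608277 / 57344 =10.61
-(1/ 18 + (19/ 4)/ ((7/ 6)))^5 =-1188137600000/ 992436543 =-1197.19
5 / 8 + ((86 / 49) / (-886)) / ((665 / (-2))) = 72176463 / 115481240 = 0.63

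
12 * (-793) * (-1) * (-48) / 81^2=-50752 / 729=-69.62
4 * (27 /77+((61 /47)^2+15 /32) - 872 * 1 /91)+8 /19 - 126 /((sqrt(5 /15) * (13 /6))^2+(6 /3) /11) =-69763796863609 /697415318600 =-100.03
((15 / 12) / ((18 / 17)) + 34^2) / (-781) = -83317 / 56232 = -1.48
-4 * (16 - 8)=-32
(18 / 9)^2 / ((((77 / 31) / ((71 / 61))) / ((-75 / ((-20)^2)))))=-6603 / 18788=-0.35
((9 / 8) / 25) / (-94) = -0.00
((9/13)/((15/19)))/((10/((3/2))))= 171/1300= 0.13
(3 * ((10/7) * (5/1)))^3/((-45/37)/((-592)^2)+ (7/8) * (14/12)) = 131292576000000/13621153231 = 9638.87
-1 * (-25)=25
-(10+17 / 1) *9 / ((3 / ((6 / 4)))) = -243 / 2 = -121.50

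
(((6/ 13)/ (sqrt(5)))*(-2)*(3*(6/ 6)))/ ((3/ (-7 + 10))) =-36*sqrt(5)/ 65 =-1.24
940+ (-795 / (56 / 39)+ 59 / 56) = 10847 / 28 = 387.39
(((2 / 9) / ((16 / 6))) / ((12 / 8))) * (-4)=-2 / 9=-0.22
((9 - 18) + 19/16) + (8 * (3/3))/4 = -93/16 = -5.81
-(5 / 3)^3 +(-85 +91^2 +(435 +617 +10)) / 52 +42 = 151217 / 702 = 215.41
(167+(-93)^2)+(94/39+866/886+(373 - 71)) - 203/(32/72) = 8664.64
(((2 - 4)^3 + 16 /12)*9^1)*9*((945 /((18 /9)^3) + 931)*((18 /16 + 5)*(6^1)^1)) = -166559085 /8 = -20819885.62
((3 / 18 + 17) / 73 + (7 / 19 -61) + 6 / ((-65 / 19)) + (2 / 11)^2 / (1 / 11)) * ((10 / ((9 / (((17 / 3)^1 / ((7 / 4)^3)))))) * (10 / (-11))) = 65.99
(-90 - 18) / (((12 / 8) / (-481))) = 34632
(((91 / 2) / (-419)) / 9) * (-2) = 91 / 3771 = 0.02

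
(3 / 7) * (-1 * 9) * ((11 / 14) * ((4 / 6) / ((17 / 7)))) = -99 / 119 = -0.83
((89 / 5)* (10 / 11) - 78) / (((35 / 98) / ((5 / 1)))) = -9520 / 11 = -865.45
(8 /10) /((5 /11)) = 44 /25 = 1.76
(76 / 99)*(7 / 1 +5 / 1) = 9.21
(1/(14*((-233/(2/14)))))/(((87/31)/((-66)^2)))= -22506/331093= -0.07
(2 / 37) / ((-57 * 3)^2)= 2 / 1081917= 0.00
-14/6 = -7/3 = -2.33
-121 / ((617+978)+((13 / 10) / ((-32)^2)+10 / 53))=-65669120 / 865741489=-0.08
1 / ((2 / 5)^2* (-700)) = -1 / 112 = -0.01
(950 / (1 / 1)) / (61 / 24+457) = 22800 / 11029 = 2.07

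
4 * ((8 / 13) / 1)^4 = 16384 / 28561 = 0.57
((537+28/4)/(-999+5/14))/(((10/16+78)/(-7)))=25088/517297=0.05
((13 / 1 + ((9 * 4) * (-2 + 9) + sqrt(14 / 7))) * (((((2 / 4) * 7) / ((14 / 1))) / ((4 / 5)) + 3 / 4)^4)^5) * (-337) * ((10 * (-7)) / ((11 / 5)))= 239688047207040589508634418975 * sqrt(2) / 6649092007880460460883968 + 63517332509865756219788121028375 / 6649092007880460460883968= 9603762.82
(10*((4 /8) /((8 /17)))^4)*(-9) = -3758445 /32768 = -114.70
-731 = -731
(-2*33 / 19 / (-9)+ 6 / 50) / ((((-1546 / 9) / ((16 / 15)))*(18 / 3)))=-2884 / 5507625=-0.00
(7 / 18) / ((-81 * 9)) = -7 / 13122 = -0.00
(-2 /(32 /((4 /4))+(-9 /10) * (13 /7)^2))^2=960400 /200477281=0.00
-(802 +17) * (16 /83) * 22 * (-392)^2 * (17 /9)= -83676809216 /83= -1008154327.90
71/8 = 8.88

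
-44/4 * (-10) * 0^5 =0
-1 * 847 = -847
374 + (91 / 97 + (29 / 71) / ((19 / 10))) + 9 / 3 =49482470 / 130853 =378.15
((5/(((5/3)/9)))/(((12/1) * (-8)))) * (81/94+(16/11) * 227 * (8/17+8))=-442601091/562496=-786.85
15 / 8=1.88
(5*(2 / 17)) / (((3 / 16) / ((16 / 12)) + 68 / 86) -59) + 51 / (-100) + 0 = -28260587 / 54333700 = -0.52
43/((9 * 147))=43/1323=0.03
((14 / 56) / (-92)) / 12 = -1 / 4416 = -0.00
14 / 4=7 / 2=3.50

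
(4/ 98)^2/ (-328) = -1/ 196882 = -0.00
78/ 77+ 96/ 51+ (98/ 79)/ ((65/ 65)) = 427692/ 103411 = 4.14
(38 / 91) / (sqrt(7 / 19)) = 38 * sqrt(133) / 637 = 0.69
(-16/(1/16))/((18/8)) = -1024/9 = -113.78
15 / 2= 7.50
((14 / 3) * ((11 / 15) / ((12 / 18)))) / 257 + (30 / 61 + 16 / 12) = 144629 / 78385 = 1.85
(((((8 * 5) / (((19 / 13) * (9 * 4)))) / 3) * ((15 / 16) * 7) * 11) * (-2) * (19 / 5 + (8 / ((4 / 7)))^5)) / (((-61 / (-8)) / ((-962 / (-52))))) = -497988205715 / 10431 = -47741175.89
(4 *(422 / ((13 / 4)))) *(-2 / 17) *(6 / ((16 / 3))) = -68.74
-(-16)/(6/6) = 16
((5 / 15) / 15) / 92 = 1 / 4140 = 0.00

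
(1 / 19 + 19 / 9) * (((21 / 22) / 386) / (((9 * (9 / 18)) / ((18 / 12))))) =0.00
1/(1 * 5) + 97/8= 493/40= 12.32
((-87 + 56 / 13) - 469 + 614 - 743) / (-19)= 8849 / 247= 35.83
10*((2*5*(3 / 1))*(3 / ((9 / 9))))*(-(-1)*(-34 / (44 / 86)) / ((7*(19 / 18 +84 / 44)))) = -11842200 / 4109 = -2882.02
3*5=15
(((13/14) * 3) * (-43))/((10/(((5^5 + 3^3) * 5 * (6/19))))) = -7928856/133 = -59615.46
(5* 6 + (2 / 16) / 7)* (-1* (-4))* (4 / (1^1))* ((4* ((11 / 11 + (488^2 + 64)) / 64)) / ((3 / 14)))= 133476443 / 4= 33369110.75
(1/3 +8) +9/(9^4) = 6076/729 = 8.33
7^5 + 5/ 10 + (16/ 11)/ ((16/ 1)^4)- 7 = 756963329/ 45056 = 16800.50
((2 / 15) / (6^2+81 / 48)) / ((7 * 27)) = 32 / 1709505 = 0.00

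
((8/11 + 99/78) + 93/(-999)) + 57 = 5609843/95238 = 58.90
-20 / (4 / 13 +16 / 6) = -195 / 29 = -6.72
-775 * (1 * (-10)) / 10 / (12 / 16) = 3100 / 3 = 1033.33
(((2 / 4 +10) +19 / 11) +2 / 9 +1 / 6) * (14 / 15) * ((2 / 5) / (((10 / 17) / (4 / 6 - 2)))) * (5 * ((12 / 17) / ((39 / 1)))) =-279776 / 289575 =-0.97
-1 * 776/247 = -776/247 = -3.14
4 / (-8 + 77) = 4 / 69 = 0.06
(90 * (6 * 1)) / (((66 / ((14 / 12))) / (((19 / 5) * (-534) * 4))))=-852264 / 11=-77478.55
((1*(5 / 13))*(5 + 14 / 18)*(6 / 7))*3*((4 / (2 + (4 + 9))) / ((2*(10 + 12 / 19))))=152 / 2121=0.07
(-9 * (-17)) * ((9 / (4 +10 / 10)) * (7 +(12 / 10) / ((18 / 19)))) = 56916 / 25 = 2276.64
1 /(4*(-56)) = -1 /224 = -0.00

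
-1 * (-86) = 86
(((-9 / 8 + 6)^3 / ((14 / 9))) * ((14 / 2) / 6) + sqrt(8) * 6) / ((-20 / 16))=-177957 / 2560 - 48 * sqrt(2) / 5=-83.09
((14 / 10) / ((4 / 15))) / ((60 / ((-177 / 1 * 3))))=-3717 / 80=-46.46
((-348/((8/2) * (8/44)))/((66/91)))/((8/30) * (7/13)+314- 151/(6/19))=171535/42646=4.02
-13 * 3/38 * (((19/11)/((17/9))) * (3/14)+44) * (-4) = 4512495/24871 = 181.44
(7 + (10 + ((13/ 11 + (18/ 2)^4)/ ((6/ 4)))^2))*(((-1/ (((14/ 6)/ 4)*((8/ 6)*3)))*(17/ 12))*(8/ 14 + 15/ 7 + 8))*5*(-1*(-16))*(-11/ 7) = 177158172464500/ 11319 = 15651397867.70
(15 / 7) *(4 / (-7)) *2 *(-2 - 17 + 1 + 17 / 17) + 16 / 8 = 43.63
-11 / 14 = -0.79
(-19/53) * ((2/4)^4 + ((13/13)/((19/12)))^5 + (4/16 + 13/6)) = -306599717/331536624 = -0.92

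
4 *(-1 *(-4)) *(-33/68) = -132/17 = -7.76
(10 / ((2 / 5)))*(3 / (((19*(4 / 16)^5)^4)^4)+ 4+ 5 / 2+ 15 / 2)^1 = 109612622799817718865276362554675721222862349411550 / 288441413567621167681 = 380016938081329052194714100000.00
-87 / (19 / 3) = -261 / 19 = -13.74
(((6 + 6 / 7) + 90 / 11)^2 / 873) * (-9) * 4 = -9.33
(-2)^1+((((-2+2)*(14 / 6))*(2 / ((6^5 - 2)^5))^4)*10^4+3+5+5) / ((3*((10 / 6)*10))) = -87 / 50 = -1.74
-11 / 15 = -0.73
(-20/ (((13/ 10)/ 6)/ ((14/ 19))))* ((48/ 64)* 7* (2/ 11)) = -176400/ 2717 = -64.92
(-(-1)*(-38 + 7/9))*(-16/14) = 2680/63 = 42.54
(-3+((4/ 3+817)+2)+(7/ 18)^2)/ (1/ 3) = 264865/ 108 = 2452.45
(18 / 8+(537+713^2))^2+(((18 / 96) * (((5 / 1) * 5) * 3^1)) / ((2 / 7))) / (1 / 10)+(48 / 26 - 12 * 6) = 13467355581685 / 52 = 258987607340.10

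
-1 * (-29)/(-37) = -29/37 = -0.78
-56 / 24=-7 / 3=-2.33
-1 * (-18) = 18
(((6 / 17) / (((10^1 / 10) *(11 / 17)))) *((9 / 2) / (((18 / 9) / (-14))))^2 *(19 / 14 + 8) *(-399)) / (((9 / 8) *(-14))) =1411263 / 11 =128296.64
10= 10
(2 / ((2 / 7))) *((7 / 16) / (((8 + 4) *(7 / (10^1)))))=35 / 96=0.36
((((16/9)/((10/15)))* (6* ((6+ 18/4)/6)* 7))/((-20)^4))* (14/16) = 343/320000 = 0.00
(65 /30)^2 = 4.69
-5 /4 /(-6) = 5 /24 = 0.21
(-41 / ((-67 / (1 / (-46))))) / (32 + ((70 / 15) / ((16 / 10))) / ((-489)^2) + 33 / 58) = -1705889214 / 4176415779089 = -0.00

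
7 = 7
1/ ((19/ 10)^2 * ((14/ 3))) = 150/ 2527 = 0.06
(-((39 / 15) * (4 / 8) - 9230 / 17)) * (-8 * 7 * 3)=-7734636 / 85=-90995.72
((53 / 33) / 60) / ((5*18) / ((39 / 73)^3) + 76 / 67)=7801547 / 172353921960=0.00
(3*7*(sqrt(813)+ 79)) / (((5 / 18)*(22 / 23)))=8497.45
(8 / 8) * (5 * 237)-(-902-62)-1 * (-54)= 2203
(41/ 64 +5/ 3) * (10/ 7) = 2215/ 672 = 3.30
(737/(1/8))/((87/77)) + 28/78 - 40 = 1952354/377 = 5178.66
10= 10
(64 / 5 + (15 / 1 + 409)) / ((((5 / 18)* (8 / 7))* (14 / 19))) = 46683 / 25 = 1867.32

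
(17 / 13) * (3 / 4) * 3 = 153 / 52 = 2.94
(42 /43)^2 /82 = 882 /75809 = 0.01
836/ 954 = 418/ 477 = 0.88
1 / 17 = 0.06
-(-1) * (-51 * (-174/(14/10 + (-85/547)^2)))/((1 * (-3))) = -737550185/355098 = -2077.03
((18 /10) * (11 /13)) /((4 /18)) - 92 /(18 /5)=-21881 /1170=-18.70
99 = 99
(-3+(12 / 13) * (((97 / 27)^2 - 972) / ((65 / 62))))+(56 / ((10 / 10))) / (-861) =-847.52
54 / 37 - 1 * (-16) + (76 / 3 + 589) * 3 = 68837 / 37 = 1860.46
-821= -821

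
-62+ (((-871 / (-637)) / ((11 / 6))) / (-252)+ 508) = 446.00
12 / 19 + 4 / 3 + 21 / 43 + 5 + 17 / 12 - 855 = -846.13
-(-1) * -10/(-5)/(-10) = -1/5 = -0.20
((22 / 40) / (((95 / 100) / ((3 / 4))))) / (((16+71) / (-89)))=-979 / 2204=-0.44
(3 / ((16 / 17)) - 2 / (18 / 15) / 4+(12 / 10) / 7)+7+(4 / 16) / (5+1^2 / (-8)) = 72753 / 7280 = 9.99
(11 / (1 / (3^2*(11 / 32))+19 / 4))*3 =13068 / 2009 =6.50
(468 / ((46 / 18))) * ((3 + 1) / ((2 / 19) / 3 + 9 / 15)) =4801680 / 4163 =1153.42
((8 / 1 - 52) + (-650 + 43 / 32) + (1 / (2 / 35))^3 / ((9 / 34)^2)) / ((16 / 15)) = 982293175 / 13824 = 71057.09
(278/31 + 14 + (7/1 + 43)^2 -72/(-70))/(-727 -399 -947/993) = -2719366248/1214185525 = -2.24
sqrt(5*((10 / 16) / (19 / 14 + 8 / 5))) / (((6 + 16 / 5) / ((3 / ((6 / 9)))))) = 0.50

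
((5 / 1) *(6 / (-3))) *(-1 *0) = 0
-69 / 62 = -1.11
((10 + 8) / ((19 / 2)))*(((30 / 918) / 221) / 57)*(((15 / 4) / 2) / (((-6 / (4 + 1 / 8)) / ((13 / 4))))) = -275 / 13354112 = -0.00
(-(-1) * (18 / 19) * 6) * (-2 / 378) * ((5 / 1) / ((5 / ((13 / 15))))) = -52 / 1995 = -0.03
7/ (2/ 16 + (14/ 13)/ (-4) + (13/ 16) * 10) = 364/ 415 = 0.88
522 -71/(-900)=469871/900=522.08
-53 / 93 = -0.57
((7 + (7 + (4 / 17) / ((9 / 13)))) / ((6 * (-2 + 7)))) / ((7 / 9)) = 1097 / 1785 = 0.61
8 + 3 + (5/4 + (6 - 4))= 57/4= 14.25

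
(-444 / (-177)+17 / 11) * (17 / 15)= 14909 / 3245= 4.59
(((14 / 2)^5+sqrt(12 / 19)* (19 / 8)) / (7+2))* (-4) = -67228 / 9 - sqrt(57) / 9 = -7470.62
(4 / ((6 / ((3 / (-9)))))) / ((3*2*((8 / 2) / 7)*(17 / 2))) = -7 / 918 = -0.01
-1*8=-8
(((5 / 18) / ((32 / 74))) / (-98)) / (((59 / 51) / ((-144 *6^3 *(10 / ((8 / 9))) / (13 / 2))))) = 11463525 / 37583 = 305.02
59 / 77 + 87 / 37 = 8882 / 2849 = 3.12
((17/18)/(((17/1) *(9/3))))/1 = 1/54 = 0.02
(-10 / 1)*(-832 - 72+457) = 4470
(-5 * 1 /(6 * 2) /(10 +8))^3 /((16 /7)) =-875 /161243136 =-0.00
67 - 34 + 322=355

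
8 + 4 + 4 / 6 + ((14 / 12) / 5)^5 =307816807 / 24300000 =12.67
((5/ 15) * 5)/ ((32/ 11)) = 55/ 96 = 0.57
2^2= 4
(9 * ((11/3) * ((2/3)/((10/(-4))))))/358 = -22/895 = -0.02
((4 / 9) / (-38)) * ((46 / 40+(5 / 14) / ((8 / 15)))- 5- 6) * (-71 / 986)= -365011 / 47209680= -0.01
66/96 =0.69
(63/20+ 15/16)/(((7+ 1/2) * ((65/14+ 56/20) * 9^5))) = 763/615290580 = 0.00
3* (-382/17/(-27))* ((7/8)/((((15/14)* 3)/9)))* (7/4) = 65513/6120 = 10.70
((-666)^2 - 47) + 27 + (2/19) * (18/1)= 8427220/19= 443537.89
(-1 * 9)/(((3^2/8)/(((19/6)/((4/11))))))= -209/3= -69.67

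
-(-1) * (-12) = -12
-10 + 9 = -1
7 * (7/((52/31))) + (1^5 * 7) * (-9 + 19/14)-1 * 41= -65.29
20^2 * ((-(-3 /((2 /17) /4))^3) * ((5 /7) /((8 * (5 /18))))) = 955087200 /7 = 136441028.57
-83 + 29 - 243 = -297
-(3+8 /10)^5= -2476099 /3125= -792.35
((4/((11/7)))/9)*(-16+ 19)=28/33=0.85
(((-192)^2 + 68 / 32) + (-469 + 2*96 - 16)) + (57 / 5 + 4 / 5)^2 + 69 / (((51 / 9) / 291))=136902081 / 3400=40265.32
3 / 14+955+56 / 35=66977 / 70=956.81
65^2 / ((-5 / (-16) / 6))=81120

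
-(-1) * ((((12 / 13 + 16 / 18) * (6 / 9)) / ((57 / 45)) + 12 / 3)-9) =-4.05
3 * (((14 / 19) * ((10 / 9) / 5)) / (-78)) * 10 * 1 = -140 / 2223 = -0.06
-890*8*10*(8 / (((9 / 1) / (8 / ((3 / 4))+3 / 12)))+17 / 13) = -275188000 / 351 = -784011.40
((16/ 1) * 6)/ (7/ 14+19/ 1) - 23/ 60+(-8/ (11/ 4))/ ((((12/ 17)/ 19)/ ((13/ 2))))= -4328009/ 8580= -504.43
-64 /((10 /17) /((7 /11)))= -3808 /55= -69.24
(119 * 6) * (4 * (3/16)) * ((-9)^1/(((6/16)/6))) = -77112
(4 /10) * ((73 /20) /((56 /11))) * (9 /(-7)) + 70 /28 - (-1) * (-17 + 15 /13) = -3494551 /254800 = -13.71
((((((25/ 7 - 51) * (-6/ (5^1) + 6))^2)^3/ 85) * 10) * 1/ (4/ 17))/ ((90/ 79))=561591522156543618318336/ 9191328125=61100149458165.89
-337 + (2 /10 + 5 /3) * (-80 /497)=-71845 /213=-337.30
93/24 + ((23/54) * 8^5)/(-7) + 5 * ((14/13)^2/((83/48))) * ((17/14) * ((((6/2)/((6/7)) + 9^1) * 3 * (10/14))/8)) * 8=-39891035519/21208824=-1880.87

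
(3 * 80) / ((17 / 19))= 4560 / 17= 268.24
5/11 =0.45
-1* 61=-61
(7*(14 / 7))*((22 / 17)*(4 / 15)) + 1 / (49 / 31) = 68273 / 12495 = 5.46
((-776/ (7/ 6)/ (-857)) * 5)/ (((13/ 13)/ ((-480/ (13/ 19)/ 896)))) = -1658700/ 545909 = -3.04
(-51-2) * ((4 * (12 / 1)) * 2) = -5088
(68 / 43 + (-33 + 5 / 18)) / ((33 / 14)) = -168721 / 12771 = -13.21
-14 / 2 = -7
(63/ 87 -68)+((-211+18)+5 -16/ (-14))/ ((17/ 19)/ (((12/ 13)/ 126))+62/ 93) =-195508591/ 2841797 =-68.80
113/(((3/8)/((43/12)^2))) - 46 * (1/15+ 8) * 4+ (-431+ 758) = 2711.94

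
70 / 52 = 35 / 26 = 1.35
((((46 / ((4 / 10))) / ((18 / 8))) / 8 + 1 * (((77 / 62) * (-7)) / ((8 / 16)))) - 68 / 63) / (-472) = 15725 / 614544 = 0.03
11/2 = 5.50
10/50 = 1/5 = 0.20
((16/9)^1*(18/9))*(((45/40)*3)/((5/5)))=12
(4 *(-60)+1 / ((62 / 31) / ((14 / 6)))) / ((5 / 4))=-2866 / 15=-191.07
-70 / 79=-0.89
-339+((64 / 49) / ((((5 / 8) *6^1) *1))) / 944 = -339.00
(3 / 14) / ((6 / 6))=3 / 14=0.21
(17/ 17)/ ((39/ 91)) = 7/ 3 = 2.33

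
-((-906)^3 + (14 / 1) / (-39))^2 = -841198327495188500644 / 1521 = -553056099602359303.51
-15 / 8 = -1.88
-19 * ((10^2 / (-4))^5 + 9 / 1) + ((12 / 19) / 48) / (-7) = 98710846527 / 532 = 185546704.00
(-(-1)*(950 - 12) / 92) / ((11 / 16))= 3752 / 253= 14.83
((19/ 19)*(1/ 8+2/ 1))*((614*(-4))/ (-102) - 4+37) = 2911/ 24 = 121.29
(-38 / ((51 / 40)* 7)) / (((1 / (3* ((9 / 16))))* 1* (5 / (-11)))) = 1881 / 119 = 15.81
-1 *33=-33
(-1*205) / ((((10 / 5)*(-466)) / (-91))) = -18655 / 932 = -20.02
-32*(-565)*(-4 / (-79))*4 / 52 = 72320 / 1027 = 70.42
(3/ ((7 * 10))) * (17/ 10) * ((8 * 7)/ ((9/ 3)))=34/ 25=1.36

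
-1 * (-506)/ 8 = 253/ 4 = 63.25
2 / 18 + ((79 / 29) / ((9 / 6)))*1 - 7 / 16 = 6221 / 4176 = 1.49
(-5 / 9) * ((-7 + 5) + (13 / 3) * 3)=-55 / 9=-6.11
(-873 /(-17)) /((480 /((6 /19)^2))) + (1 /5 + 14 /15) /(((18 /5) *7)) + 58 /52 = 706298363 /603144360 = 1.17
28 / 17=1.65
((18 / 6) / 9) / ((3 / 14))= 14 / 9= 1.56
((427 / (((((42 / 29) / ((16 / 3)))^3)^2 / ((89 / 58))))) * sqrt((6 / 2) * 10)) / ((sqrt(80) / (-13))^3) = -501037048509310976 * sqrt(6) / 44659644435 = -27480852.72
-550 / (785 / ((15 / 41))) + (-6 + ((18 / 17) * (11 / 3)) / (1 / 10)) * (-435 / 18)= -86830995 / 109429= -793.49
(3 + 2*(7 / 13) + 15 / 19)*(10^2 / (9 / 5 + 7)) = 55.30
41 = 41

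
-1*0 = 0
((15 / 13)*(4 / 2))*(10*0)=0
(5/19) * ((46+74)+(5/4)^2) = 9725/304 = 31.99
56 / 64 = 7 / 8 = 0.88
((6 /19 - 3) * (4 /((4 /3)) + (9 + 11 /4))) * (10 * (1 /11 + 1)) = -90270 /209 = -431.91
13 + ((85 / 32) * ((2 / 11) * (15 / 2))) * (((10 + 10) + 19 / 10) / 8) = 22.92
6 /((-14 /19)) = -57 /7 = -8.14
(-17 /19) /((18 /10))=-85 /171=-0.50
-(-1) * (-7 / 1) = -7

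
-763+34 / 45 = -762.24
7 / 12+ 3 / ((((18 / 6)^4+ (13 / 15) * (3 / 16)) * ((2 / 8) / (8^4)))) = 47231371 / 77916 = 606.18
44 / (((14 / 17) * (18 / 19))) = 3553 / 63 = 56.40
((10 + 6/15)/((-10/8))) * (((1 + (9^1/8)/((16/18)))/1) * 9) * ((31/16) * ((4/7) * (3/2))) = -315549/1120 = -281.74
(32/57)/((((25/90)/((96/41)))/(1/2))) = 2.37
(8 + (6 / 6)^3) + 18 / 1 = 27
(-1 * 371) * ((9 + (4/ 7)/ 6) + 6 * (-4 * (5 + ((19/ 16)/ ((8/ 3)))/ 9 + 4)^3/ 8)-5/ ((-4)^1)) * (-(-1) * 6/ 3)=15495756243377/ 9437184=1641989.42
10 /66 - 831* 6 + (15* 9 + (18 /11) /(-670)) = -53626157 /11055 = -4850.85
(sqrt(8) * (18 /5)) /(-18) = -2 * sqrt(2) /5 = -0.57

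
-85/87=-0.98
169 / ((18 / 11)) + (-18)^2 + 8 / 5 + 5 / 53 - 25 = 1926947 / 4770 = 403.97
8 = 8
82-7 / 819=9593 / 117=81.99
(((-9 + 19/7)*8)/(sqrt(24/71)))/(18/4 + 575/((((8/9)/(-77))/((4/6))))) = 352*sqrt(426)/2788947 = 0.00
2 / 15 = 0.13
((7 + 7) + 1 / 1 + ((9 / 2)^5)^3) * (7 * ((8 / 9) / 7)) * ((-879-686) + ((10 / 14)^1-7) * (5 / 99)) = -8742539734203.22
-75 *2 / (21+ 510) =-50 / 177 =-0.28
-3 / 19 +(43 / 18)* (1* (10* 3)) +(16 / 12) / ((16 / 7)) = 5479 / 76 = 72.09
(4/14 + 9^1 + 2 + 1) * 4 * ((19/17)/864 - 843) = -532424495/12852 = -41427.37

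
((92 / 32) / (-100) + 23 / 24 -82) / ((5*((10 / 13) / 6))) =-126.47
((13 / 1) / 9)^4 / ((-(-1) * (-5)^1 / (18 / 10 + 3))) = -228488 / 54675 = -4.18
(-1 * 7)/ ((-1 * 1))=7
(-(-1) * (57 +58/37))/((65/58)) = 125686/2405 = 52.26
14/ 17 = 0.82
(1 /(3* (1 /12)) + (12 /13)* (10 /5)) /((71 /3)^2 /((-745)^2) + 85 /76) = 28852419600 /5524704133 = 5.22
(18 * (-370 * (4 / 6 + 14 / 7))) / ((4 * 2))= -2220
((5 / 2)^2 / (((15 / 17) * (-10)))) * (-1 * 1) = 17 / 24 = 0.71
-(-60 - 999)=1059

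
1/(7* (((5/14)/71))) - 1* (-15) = 217/5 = 43.40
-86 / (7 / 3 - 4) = 51.60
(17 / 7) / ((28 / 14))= 17 / 14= 1.21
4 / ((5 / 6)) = 24 / 5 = 4.80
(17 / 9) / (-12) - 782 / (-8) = 97.59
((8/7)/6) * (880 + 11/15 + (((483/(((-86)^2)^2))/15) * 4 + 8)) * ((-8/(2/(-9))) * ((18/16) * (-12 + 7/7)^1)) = -18048110355693/239316070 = -75415.37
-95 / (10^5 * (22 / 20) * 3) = -19 / 66000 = -0.00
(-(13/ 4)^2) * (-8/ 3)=169/ 6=28.17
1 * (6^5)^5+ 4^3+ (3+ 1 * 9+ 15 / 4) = 113721152119718805823 / 4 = 28430288029929701455.75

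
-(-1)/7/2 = 1/14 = 0.07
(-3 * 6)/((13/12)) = -216/13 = -16.62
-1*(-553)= 553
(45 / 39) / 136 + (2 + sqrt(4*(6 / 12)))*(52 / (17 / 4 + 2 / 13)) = 2704*sqrt(2) / 229 + 9564779 / 404872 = 40.32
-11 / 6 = -1.83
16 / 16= 1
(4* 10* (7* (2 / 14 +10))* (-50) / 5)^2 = 806560000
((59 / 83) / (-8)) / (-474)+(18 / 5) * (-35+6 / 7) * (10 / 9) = -300887203 / 2203152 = -136.57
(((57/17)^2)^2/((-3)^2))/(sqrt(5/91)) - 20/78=-10/39 + 1172889 *sqrt(455)/417605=59.65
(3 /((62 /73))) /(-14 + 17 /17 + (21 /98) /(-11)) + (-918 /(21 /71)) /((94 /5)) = -3381496752 /20448995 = -165.36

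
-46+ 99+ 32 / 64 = 107 / 2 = 53.50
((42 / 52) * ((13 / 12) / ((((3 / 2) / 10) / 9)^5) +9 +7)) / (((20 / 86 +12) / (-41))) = -7797043948092 / 3419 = -2280504225.82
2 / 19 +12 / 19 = 14 / 19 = 0.74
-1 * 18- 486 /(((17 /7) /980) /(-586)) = 1953700254 /17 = 114923544.35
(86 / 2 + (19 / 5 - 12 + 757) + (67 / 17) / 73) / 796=2456727 / 2469590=0.99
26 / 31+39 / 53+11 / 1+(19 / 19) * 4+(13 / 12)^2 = 4199075 / 236592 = 17.75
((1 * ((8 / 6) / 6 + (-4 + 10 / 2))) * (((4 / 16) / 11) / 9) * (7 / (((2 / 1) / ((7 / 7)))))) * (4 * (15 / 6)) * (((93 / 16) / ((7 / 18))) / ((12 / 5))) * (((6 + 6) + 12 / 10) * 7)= 11935 / 192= 62.16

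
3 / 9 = 1 / 3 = 0.33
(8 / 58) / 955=4 / 27695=0.00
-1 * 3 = -3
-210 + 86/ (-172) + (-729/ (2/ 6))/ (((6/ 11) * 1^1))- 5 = -4225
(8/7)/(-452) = -2/791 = -0.00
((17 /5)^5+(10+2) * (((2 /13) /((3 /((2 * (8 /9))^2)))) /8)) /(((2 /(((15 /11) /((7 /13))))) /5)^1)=1495909421 /519750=2878.13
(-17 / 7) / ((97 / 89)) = -1513 / 679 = -2.23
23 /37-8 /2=-125 /37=-3.38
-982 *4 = -3928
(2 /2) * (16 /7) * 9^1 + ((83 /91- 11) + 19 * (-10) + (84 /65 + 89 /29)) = -2311173 /13195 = -175.16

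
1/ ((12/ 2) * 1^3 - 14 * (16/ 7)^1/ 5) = -5/ 2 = -2.50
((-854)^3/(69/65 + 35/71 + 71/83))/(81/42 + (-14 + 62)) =-3340038289362320/645251793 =-5176333.22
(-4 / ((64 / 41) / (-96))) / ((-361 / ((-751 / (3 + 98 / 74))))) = 3417801 / 28880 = 118.34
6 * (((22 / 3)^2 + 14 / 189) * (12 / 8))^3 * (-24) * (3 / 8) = -768481166 / 27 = -28462265.41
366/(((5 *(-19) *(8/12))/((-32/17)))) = 17568/1615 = 10.88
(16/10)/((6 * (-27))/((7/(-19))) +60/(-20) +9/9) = 7/1915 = 0.00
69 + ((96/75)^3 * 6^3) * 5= 7293513/3125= 2333.92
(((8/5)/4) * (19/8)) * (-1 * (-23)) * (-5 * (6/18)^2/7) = -1.73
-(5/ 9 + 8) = -77/ 9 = -8.56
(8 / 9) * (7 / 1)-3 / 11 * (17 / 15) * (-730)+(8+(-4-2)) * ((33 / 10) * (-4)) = 205.46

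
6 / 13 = 0.46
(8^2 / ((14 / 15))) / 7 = 480 / 49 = 9.80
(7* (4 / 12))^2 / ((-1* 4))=-49 / 36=-1.36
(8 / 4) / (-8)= -1 / 4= -0.25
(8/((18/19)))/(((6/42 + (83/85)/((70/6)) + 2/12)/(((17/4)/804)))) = 960925/8464914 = 0.11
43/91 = 0.47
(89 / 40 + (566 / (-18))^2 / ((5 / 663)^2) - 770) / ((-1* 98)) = -31291632797 / 176400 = -177390.21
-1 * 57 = -57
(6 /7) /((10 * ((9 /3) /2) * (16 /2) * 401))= 1 /56140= 0.00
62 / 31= 2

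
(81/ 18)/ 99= 1/ 22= 0.05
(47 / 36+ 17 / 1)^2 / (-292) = -434281 / 378432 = -1.15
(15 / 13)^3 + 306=675657 / 2197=307.54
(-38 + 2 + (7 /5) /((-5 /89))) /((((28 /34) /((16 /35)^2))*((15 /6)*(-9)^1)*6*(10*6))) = 0.00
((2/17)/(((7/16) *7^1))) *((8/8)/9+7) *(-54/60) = -1024/4165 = -0.25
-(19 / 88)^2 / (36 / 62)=-11191 / 139392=-0.08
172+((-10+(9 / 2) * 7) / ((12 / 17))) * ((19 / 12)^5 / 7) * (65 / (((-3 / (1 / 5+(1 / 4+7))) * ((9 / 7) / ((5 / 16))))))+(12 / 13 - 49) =-211266809504801 / 134154289152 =-1574.80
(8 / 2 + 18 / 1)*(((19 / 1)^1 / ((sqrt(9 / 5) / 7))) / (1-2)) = -2926*sqrt(5) / 3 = -2180.91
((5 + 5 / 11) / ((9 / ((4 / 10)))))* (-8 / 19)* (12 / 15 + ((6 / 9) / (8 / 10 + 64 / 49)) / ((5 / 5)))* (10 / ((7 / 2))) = -553088 / 1698543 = -0.33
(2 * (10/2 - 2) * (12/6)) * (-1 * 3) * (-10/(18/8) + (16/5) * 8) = -3808/5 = -761.60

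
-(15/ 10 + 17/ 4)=-23/ 4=-5.75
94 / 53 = 1.77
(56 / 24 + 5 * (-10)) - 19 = -200 / 3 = -66.67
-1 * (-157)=157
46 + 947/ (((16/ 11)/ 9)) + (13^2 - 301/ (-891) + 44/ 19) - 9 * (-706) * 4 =8530378489/ 270864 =31493.22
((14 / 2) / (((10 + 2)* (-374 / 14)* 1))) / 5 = -49 / 11220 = -0.00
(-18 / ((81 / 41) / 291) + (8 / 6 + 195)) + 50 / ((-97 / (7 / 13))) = -3096105 / 1261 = -2455.28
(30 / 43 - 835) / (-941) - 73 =-2917924 / 40463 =-72.11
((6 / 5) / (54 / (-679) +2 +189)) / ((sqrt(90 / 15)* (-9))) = -679* sqrt(6) / 5833575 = -0.00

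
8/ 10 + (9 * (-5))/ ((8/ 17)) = -3793/ 40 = -94.82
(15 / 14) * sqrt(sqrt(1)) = 15 / 14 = 1.07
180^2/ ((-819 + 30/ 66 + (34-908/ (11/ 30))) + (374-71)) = -356400/ 32537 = -10.95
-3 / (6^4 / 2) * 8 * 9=-1 / 3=-0.33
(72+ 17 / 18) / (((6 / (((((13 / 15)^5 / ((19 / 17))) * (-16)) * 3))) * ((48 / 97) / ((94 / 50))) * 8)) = -37783309970627 / 311647500000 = -121.24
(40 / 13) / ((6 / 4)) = 80 / 39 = 2.05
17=17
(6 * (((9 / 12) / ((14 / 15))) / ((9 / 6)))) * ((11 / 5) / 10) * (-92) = -2277 / 35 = -65.06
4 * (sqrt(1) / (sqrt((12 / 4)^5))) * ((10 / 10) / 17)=4 * sqrt(3) / 459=0.02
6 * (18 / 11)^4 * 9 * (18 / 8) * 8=102036672 / 14641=6969.24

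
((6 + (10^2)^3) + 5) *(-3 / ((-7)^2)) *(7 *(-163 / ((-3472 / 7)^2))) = 489005379 / 1722112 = 283.96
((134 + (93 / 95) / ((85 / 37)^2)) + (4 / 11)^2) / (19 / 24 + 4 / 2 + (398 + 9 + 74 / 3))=267726518568 / 865976687125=0.31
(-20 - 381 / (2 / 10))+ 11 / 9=-17314 / 9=-1923.78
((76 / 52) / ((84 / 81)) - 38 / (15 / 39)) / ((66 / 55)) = -177251 / 2184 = -81.16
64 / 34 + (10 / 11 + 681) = 127869 / 187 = 683.79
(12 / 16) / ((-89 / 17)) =-51 / 356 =-0.14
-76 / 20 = -3.80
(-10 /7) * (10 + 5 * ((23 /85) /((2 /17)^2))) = -2155 /14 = -153.93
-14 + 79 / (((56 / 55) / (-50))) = -109017 / 28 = -3893.46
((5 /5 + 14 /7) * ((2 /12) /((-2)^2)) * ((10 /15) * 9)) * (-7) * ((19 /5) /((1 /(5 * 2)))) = -399 /2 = -199.50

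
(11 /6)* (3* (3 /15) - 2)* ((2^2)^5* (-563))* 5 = 22195712 /3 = 7398570.67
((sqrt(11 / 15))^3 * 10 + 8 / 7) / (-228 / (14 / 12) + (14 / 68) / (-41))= -214676 * sqrt(165) / 85816845-11152 / 1907041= -0.04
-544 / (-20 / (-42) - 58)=1428 / 151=9.46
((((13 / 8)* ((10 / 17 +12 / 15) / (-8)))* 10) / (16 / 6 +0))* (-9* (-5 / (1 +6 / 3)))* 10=-172575 / 1088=-158.62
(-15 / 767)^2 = 225 / 588289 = 0.00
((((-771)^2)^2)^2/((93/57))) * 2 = 4744807756964547249503718/31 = 153058314740791846758184.50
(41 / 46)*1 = 41 / 46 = 0.89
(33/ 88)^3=27/ 512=0.05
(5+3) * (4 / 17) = 32 / 17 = 1.88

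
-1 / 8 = -0.12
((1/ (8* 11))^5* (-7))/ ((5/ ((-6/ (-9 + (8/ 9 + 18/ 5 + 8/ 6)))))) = -189/ 377328320512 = -0.00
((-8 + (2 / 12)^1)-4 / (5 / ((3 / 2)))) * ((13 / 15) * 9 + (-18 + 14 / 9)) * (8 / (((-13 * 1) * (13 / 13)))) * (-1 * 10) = 843352 / 1755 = 480.54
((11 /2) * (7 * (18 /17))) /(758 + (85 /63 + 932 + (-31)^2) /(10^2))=1091475 /20802662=0.05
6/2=3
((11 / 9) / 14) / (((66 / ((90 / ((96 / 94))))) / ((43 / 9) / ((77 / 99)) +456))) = 53.87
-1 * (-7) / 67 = 7 / 67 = 0.10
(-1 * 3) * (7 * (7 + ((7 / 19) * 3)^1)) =-3234 / 19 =-170.21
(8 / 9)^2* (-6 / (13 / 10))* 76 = -97280 / 351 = -277.15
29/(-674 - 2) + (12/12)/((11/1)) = 357/7436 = 0.05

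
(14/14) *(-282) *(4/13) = -1128/13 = -86.77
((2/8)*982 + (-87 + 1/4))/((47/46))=14605/94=155.37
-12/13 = -0.92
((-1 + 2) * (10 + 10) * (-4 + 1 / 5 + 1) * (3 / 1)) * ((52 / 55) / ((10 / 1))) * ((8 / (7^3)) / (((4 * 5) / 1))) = -1248 / 67375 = -0.02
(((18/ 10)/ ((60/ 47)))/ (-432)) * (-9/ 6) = 47/ 9600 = 0.00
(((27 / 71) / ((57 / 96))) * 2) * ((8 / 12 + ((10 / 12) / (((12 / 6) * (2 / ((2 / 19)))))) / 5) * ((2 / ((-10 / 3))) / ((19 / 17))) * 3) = -3370896 / 2434945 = -1.38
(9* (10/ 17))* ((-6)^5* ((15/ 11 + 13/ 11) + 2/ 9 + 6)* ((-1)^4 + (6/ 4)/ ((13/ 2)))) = -1079930880/ 2431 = -444233.19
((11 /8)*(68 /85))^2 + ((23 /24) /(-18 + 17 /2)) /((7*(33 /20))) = 1581707 /1316700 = 1.20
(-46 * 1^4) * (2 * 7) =-644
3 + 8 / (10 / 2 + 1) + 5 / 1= 28 / 3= 9.33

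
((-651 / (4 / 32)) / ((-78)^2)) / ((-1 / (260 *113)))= 25149.74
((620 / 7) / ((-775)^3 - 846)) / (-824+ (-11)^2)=620 / 2290652772541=0.00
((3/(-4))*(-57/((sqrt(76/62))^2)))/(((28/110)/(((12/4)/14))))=46035/1568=29.36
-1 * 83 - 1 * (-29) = -54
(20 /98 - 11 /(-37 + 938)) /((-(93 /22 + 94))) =-186362 /95405989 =-0.00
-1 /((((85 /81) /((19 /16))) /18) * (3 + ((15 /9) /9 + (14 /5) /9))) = -373977 /64192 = -5.83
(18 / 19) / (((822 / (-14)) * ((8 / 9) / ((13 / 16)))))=-2457 / 166592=-0.01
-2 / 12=-1 / 6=-0.17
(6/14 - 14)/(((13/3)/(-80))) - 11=21799/91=239.55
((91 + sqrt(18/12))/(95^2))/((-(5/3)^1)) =-273/45125 -3 * sqrt(6)/90250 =-0.01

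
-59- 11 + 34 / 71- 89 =-11255 / 71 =-158.52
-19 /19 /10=-1 /10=-0.10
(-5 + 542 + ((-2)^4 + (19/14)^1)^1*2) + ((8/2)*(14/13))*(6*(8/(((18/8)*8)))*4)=168622/273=617.66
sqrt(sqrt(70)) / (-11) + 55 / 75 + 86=1301 / 15-70^(1 / 4) / 11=86.47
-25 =-25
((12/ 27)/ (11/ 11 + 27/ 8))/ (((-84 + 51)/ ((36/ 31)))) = -128/ 35805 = -0.00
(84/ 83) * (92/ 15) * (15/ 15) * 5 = 31.04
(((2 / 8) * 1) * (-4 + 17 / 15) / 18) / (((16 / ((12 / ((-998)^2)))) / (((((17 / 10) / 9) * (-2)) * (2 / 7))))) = 731 / 225893707200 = 0.00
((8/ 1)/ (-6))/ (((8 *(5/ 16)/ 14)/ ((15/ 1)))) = -112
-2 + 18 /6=1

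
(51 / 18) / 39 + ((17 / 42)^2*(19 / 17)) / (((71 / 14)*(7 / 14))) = 16847 / 116298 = 0.14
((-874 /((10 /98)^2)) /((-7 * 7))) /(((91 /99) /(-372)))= -225313704 /325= -693272.94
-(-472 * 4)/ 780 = 472/ 195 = 2.42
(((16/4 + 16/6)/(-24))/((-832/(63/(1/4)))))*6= 105/208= 0.50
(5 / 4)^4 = 625 / 256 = 2.44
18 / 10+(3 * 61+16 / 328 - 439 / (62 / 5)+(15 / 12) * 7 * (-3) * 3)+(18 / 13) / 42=163610631 / 2313220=70.73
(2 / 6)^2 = 1 / 9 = 0.11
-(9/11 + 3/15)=-56/55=-1.02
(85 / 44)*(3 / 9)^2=85 / 396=0.21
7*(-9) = -63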